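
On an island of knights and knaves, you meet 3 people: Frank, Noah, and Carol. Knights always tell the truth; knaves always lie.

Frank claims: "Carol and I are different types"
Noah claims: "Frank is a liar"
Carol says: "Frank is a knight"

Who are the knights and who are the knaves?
Frank is a knave.
Noah is a knight.
Carol is a knave.

Verification:
- Frank (knave) says "Carol and I are different types" - this is FALSE (a lie) because Frank is a knave and Carol is a knave.
- Noah (knight) says "Frank is a liar" - this is TRUE because Frank is a knave.
- Carol (knave) says "Frank is a knight" - this is FALSE (a lie) because Frank is a knave.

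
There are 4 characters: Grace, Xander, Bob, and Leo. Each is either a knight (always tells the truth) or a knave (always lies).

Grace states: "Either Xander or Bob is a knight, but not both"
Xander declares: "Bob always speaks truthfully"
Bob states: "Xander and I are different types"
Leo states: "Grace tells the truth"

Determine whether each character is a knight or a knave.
Grace is a knave.
Xander is a knave.
Bob is a knave.
Leo is a knave.

Verification:
- Grace (knave) says "Either Xander or Bob is a knight, but not both" - this is FALSE (a lie) because Xander is a knave and Bob is a knave.
- Xander (knave) says "Bob always speaks truthfully" - this is FALSE (a lie) because Bob is a knave.
- Bob (knave) says "Xander and I are different types" - this is FALSE (a lie) because Bob is a knave and Xander is a knave.
- Leo (knave) says "Grace tells the truth" - this is FALSE (a lie) because Grace is a knave.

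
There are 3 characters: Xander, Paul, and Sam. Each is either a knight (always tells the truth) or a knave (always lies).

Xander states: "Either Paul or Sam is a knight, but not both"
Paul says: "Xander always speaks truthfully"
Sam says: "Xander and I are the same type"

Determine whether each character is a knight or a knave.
Xander is a knight.
Paul is a knight.
Sam is a knave.

Verification:
- Xander (knight) says "Either Paul or Sam is a knight, but not both" - this is TRUE because Paul is a knight and Sam is a knave.
- Paul (knight) says "Xander always speaks truthfully" - this is TRUE because Xander is a knight.
- Sam (knave) says "Xander and I are the same type" - this is FALSE (a lie) because Sam is a knave and Xander is a knight.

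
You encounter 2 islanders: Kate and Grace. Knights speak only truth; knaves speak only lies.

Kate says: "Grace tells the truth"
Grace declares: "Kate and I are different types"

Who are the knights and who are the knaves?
Kate is a knave.
Grace is a knave.

Verification:
- Kate (knave) says "Grace tells the truth" - this is FALSE (a lie) because Grace is a knave.
- Grace (knave) says "Kate and I are different types" - this is FALSE (a lie) because Grace is a knave and Kate is a knave.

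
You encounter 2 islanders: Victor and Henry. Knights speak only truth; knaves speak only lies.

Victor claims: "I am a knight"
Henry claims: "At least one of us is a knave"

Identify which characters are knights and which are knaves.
Victor is a knave.
Henry is a knight.

Verification:
- Victor (knave) says "I am a knight" - this is FALSE (a lie) because Victor is a knave.
- Henry (knight) says "At least one of us is a knave" - this is TRUE because Victor is a knave.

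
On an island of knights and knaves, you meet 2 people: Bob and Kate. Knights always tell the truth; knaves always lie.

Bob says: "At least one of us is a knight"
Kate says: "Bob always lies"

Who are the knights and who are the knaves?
Bob is a knight.
Kate is a knave.

Verification:
- Bob (knight) says "At least one of us is a knight" - this is TRUE because Bob is a knight.
- Kate (knave) says "Bob always lies" - this is FALSE (a lie) because Bob is a knight.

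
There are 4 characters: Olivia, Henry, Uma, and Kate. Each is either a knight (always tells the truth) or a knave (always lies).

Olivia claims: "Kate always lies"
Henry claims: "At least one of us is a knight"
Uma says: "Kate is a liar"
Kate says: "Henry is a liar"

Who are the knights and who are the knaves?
Olivia is a knight.
Henry is a knight.
Uma is a knight.
Kate is a knave.

Verification:
- Olivia (knight) says "Kate always lies" - this is TRUE because Kate is a knave.
- Henry (knight) says "At least one of us is a knight" - this is TRUE because Olivia, Henry, and Uma are knights.
- Uma (knight) says "Kate is a liar" - this is TRUE because Kate is a knave.
- Kate (knave) says "Henry is a liar" - this is FALSE (a lie) because Henry is a knight.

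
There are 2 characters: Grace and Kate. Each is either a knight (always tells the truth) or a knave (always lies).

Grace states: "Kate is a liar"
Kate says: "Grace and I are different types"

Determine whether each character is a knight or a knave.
Grace is a knave.
Kate is a knight.

Verification:
- Grace (knave) says "Kate is a liar" - this is FALSE (a lie) because Kate is a knight.
- Kate (knight) says "Grace and I are different types" - this is TRUE because Kate is a knight and Grace is a knave.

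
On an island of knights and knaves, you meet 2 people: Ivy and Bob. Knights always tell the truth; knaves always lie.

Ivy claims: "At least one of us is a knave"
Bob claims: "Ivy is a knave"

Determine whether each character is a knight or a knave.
Ivy is a knight.
Bob is a knave.

Verification:
- Ivy (knight) says "At least one of us is a knave" - this is TRUE because Bob is a knave.
- Bob (knave) says "Ivy is a knave" - this is FALSE (a lie) because Ivy is a knight.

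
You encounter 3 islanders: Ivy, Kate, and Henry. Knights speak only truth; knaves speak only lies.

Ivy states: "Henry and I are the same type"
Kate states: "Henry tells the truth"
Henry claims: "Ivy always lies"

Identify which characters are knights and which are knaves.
Ivy is a knave.
Kate is a knight.
Henry is a knight.

Verification:
- Ivy (knave) says "Henry and I are the same type" - this is FALSE (a lie) because Ivy is a knave and Henry is a knight.
- Kate (knight) says "Henry tells the truth" - this is TRUE because Henry is a knight.
- Henry (knight) says "Ivy always lies" - this is TRUE because Ivy is a knave.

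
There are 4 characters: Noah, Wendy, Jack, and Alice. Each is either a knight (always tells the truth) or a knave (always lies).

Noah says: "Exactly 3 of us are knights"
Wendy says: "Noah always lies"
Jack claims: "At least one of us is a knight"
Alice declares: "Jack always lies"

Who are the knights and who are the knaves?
Noah is a knave.
Wendy is a knight.
Jack is a knight.
Alice is a knave.

Verification:
- Noah (knave) says "Exactly 3 of us are knights" - this is FALSE (a lie) because there are 2 knights.
- Wendy (knight) says "Noah always lies" - this is TRUE because Noah is a knave.
- Jack (knight) says "At least one of us is a knight" - this is TRUE because Wendy and Jack are knights.
- Alice (knave) says "Jack always lies" - this is FALSE (a lie) because Jack is a knight.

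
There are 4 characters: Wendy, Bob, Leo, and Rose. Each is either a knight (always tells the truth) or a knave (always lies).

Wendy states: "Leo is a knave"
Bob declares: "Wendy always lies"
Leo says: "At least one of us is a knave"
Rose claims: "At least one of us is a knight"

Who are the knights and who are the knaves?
Wendy is a knave.
Bob is a knight.
Leo is a knight.
Rose is a knight.

Verification:
- Wendy (knave) says "Leo is a knave" - this is FALSE (a lie) because Leo is a knight.
- Bob (knight) says "Wendy always lies" - this is TRUE because Wendy is a knave.
- Leo (knight) says "At least one of us is a knave" - this is TRUE because Wendy is a knave.
- Rose (knight) says "At least one of us is a knight" - this is TRUE because Bob, Leo, and Rose are knights.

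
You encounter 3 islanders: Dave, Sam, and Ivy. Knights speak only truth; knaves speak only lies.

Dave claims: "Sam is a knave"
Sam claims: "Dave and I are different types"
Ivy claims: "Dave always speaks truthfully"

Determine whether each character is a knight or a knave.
Dave is a knave.
Sam is a knight.
Ivy is a knave.

Verification:
- Dave (knave) says "Sam is a knave" - this is FALSE (a lie) because Sam is a knight.
- Sam (knight) says "Dave and I are different types" - this is TRUE because Sam is a knight and Dave is a knave.
- Ivy (knave) says "Dave always speaks truthfully" - this is FALSE (a lie) because Dave is a knave.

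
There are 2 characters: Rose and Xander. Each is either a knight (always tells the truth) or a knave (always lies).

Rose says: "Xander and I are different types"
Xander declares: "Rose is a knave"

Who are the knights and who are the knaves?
Rose is a knight.
Xander is a knave.

Verification:
- Rose (knight) says "Xander and I are different types" - this is TRUE because Rose is a knight and Xander is a knave.
- Xander (knave) says "Rose is a knave" - this is FALSE (a lie) because Rose is a knight.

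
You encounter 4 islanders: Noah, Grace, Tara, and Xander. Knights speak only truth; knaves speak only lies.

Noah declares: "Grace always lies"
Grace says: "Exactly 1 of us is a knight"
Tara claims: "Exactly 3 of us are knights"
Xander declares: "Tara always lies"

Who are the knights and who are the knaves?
Noah is a knight.
Grace is a knave.
Tara is a knave.
Xander is a knight.

Verification:
- Noah (knight) says "Grace always lies" - this is TRUE because Grace is a knave.
- Grace (knave) says "Exactly 1 of us is a knight" - this is FALSE (a lie) because there are 2 knights.
- Tara (knave) says "Exactly 3 of us are knights" - this is FALSE (a lie) because there are 2 knights.
- Xander (knight) says "Tara always lies" - this is TRUE because Tara is a knave.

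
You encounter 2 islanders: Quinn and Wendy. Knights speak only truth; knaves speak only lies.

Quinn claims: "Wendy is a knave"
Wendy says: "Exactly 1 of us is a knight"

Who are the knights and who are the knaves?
Quinn is a knave.
Wendy is a knight.

Verification:
- Quinn (knave) says "Wendy is a knave" - this is FALSE (a lie) because Wendy is a knight.
- Wendy (knight) says "Exactly 1 of us is a knight" - this is TRUE because there are 1 knights.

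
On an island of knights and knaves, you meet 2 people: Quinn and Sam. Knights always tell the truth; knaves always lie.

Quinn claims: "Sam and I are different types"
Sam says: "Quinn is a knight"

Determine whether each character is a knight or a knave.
Quinn is a knave.
Sam is a knave.

Verification:
- Quinn (knave) says "Sam and I are different types" - this is FALSE (a lie) because Quinn is a knave and Sam is a knave.
- Sam (knave) says "Quinn is a knight" - this is FALSE (a lie) because Quinn is a knave.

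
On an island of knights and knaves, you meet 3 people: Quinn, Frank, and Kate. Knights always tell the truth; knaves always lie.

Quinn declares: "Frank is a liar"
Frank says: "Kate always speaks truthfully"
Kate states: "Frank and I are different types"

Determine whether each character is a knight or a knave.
Quinn is a knight.
Frank is a knave.
Kate is a knave.

Verification:
- Quinn (knight) says "Frank is a liar" - this is TRUE because Frank is a knave.
- Frank (knave) says "Kate always speaks truthfully" - this is FALSE (a lie) because Kate is a knave.
- Kate (knave) says "Frank and I are different types" - this is FALSE (a lie) because Kate is a knave and Frank is a knave.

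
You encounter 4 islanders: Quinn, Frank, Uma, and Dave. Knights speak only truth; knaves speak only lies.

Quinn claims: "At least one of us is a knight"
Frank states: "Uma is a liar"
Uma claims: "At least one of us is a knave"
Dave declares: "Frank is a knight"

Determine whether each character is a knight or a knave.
Quinn is a knight.
Frank is a knave.
Uma is a knight.
Dave is a knave.

Verification:
- Quinn (knight) says "At least one of us is a knight" - this is TRUE because Quinn and Uma are knights.
- Frank (knave) says "Uma is a liar" - this is FALSE (a lie) because Uma is a knight.
- Uma (knight) says "At least one of us is a knave" - this is TRUE because Frank and Dave are knaves.
- Dave (knave) says "Frank is a knight" - this is FALSE (a lie) because Frank is a knave.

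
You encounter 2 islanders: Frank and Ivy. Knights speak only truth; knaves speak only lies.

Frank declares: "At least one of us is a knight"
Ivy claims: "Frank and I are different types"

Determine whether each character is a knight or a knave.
Frank is a knave.
Ivy is a knave.

Verification:
- Frank (knave) says "At least one of us is a knight" - this is FALSE (a lie) because no one is a knight.
- Ivy (knave) says "Frank and I are different types" - this is FALSE (a lie) because Ivy is a knave and Frank is a knave.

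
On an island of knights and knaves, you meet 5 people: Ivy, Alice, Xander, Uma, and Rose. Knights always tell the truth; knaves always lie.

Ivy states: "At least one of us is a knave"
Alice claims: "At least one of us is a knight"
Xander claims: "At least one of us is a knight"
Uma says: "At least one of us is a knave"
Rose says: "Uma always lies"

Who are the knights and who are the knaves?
Ivy is a knight.
Alice is a knight.
Xander is a knight.
Uma is a knight.
Rose is a knave.

Verification:
- Ivy (knight) says "At least one of us is a knave" - this is TRUE because Rose is a knave.
- Alice (knight) says "At least one of us is a knight" - this is TRUE because Ivy, Alice, Xander, and Uma are knights.
- Xander (knight) says "At least one of us is a knight" - this is TRUE because Ivy, Alice, Xander, and Uma are knights.
- Uma (knight) says "At least one of us is a knave" - this is TRUE because Rose is a knave.
- Rose (knave) says "Uma always lies" - this is FALSE (a lie) because Uma is a knight.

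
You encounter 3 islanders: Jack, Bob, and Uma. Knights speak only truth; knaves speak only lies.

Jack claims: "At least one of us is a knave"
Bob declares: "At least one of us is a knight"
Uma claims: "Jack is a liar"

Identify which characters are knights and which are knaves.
Jack is a knight.
Bob is a knight.
Uma is a knave.

Verification:
- Jack (knight) says "At least one of us is a knave" - this is TRUE because Uma is a knave.
- Bob (knight) says "At least one of us is a knight" - this is TRUE because Jack and Bob are knights.
- Uma (knave) says "Jack is a liar" - this is FALSE (a lie) because Jack is a knight.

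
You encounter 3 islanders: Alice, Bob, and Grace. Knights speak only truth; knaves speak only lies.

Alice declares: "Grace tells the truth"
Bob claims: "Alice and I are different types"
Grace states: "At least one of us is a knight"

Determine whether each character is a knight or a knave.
Alice is a knave.
Bob is a knave.
Grace is a knave.

Verification:
- Alice (knave) says "Grace tells the truth" - this is FALSE (a lie) because Grace is a knave.
- Bob (knave) says "Alice and I are different types" - this is FALSE (a lie) because Bob is a knave and Alice is a knave.
- Grace (knave) says "At least one of us is a knight" - this is FALSE (a lie) because no one is a knight.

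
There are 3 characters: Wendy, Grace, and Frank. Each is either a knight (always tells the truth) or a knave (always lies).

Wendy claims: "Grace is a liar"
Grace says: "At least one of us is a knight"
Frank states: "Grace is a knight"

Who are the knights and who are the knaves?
Wendy is a knave.
Grace is a knight.
Frank is a knight.

Verification:
- Wendy (knave) says "Grace is a liar" - this is FALSE (a lie) because Grace is a knight.
- Grace (knight) says "At least one of us is a knight" - this is TRUE because Grace and Frank are knights.
- Frank (knight) says "Grace is a knight" - this is TRUE because Grace is a knight.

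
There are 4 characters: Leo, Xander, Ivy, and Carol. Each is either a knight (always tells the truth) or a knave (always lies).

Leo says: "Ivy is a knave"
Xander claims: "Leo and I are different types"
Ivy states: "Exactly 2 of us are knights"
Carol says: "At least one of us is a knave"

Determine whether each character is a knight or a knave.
Leo is a knave.
Xander is a knave.
Ivy is a knight.
Carol is a knight.

Verification:
- Leo (knave) says "Ivy is a knave" - this is FALSE (a lie) because Ivy is a knight.
- Xander (knave) says "Leo and I are different types" - this is FALSE (a lie) because Xander is a knave and Leo is a knave.
- Ivy (knight) says "Exactly 2 of us are knights" - this is TRUE because there are 2 knights.
- Carol (knight) says "At least one of us is a knave" - this is TRUE because Leo and Xander are knaves.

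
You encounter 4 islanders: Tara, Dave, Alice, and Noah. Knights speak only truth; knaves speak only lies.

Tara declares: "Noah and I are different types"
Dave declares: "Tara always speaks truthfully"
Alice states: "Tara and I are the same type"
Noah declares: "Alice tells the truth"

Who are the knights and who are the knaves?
Tara is a knight.
Dave is a knight.
Alice is a knave.
Noah is a knave.

Verification:
- Tara (knight) says "Noah and I are different types" - this is TRUE because Tara is a knight and Noah is a knave.
- Dave (knight) says "Tara always speaks truthfully" - this is TRUE because Tara is a knight.
- Alice (knave) says "Tara and I are the same type" - this is FALSE (a lie) because Alice is a knave and Tara is a knight.
- Noah (knave) says "Alice tells the truth" - this is FALSE (a lie) because Alice is a knave.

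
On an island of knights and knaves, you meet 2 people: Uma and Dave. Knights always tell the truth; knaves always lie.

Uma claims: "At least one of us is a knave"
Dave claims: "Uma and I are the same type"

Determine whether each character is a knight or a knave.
Uma is a knight.
Dave is a knave.

Verification:
- Uma (knight) says "At least one of us is a knave" - this is TRUE because Dave is a knave.
- Dave (knave) says "Uma and I are the same type" - this is FALSE (a lie) because Dave is a knave and Uma is a knight.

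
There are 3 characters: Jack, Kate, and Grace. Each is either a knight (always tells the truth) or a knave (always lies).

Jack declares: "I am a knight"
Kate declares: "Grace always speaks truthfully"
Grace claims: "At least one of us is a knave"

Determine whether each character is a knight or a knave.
Jack is a knave.
Kate is a knight.
Grace is a knight.

Verification:
- Jack (knave) says "I am a knight" - this is FALSE (a lie) because Jack is a knave.
- Kate (knight) says "Grace always speaks truthfully" - this is TRUE because Grace is a knight.
- Grace (knight) says "At least one of us is a knave" - this is TRUE because Jack is a knave.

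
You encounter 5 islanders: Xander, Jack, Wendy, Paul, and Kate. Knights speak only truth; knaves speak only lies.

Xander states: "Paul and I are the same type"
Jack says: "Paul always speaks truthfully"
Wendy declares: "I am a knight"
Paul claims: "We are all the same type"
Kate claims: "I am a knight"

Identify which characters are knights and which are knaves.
Xander is a knight.
Jack is a knight.
Wendy is a knight.
Paul is a knight.
Kate is a knight.

Verification:
- Xander (knight) says "Paul and I are the same type" - this is TRUE because Xander is a knight and Paul is a knight.
- Jack (knight) says "Paul always speaks truthfully" - this is TRUE because Paul is a knight.
- Wendy (knight) says "I am a knight" - this is TRUE because Wendy is a knight.
- Paul (knight) says "We are all the same type" - this is TRUE because Xander, Jack, Wendy, Paul, and Kate are knights.
- Kate (knight) says "I am a knight" - this is TRUE because Kate is a knight.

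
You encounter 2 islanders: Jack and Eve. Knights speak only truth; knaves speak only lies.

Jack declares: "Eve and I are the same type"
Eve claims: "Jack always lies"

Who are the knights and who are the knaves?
Jack is a knave.
Eve is a knight.

Verification:
- Jack (knave) says "Eve and I are the same type" - this is FALSE (a lie) because Jack is a knave and Eve is a knight.
- Eve (knight) says "Jack always lies" - this is TRUE because Jack is a knave.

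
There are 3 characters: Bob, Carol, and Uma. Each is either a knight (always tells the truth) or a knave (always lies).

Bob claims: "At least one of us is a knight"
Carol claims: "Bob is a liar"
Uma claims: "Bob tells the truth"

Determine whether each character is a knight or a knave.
Bob is a knight.
Carol is a knave.
Uma is a knight.

Verification:
- Bob (knight) says "At least one of us is a knight" - this is TRUE because Bob and Uma are knights.
- Carol (knave) says "Bob is a liar" - this is FALSE (a lie) because Bob is a knight.
- Uma (knight) says "Bob tells the truth" - this is TRUE because Bob is a knight.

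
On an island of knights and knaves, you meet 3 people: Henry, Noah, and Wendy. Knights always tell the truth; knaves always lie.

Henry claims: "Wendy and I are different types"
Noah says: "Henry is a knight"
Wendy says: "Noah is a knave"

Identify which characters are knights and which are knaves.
Henry is a knight.
Noah is a knight.
Wendy is a knave.

Verification:
- Henry (knight) says "Wendy and I are different types" - this is TRUE because Henry is a knight and Wendy is a knave.
- Noah (knight) says "Henry is a knight" - this is TRUE because Henry is a knight.
- Wendy (knave) says "Noah is a knave" - this is FALSE (a lie) because Noah is a knight.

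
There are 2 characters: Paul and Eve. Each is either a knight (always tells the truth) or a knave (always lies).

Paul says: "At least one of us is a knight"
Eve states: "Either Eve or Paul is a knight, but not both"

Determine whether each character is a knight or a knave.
Paul is a knave.
Eve is a knave.

Verification:
- Paul (knave) says "At least one of us is a knight" - this is FALSE (a lie) because no one is a knight.
- Eve (knave) says "Either Eve or Paul is a knight, but not both" - this is FALSE (a lie) because Eve is a knave and Paul is a knave.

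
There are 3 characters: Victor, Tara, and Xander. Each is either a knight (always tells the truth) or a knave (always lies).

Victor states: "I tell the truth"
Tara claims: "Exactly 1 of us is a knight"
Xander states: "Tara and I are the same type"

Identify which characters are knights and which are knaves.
Victor is a knave.
Tara is a knight.
Xander is a knave.

Verification:
- Victor (knave) says "I tell the truth" - this is FALSE (a lie) because Victor is a knave.
- Tara (knight) says "Exactly 1 of us is a knight" - this is TRUE because there are 1 knights.
- Xander (knave) says "Tara and I are the same type" - this is FALSE (a lie) because Xander is a knave and Tara is a knight.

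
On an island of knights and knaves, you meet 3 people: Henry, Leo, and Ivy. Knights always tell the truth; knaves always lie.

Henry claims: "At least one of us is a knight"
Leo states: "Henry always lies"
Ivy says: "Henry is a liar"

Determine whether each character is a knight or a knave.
Henry is a knight.
Leo is a knave.
Ivy is a knave.

Verification:
- Henry (knight) says "At least one of us is a knight" - this is TRUE because Henry is a knight.
- Leo (knave) says "Henry always lies" - this is FALSE (a lie) because Henry is a knight.
- Ivy (knave) says "Henry is a liar" - this is FALSE (a lie) because Henry is a knight.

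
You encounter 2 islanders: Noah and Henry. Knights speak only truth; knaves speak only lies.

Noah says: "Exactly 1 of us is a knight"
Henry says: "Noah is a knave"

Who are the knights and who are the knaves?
Noah is a knight.
Henry is a knave.

Verification:
- Noah (knight) says "Exactly 1 of us is a knight" - this is TRUE because there are 1 knights.
- Henry (knave) says "Noah is a knave" - this is FALSE (a lie) because Noah is a knight.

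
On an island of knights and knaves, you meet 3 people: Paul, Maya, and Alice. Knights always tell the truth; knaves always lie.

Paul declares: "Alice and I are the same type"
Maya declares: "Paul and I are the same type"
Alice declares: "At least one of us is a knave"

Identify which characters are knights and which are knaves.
Paul is a knight.
Maya is a knave.
Alice is a knight.

Verification:
- Paul (knight) says "Alice and I are the same type" - this is TRUE because Paul is a knight and Alice is a knight.
- Maya (knave) says "Paul and I are the same type" - this is FALSE (a lie) because Maya is a knave and Paul is a knight.
- Alice (knight) says "At least one of us is a knave" - this is TRUE because Maya is a knave.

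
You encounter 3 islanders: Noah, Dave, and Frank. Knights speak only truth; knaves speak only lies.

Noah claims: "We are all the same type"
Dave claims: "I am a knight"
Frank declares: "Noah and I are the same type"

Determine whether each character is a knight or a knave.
Noah is a knight.
Dave is a knight.
Frank is a knight.

Verification:
- Noah (knight) says "We are all the same type" - this is TRUE because Noah, Dave, and Frank are knights.
- Dave (knight) says "I am a knight" - this is TRUE because Dave is a knight.
- Frank (knight) says "Noah and I are the same type" - this is TRUE because Frank is a knight and Noah is a knight.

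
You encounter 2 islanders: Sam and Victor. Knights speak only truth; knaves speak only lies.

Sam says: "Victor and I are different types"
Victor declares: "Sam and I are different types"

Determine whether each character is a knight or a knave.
Sam is a knave.
Victor is a knave.

Verification:
- Sam (knave) says "Victor and I are different types" - this is FALSE (a lie) because Sam is a knave and Victor is a knave.
- Victor (knave) says "Sam and I are different types" - this is FALSE (a lie) because Victor is a knave and Sam is a knave.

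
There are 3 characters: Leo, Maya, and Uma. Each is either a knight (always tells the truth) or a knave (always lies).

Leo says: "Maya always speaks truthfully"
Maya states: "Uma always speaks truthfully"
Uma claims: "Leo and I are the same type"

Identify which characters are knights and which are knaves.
Leo is a knight.
Maya is a knight.
Uma is a knight.

Verification:
- Leo (knight) says "Maya always speaks truthfully" - this is TRUE because Maya is a knight.
- Maya (knight) says "Uma always speaks truthfully" - this is TRUE because Uma is a knight.
- Uma (knight) says "Leo and I are the same type" - this is TRUE because Uma is a knight and Leo is a knight.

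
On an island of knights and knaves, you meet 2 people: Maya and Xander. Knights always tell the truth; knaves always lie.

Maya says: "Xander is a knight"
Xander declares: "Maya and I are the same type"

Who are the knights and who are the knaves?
Maya is a knight.
Xander is a knight.

Verification:
- Maya (knight) says "Xander is a knight" - this is TRUE because Xander is a knight.
- Xander (knight) says "Maya and I are the same type" - this is TRUE because Xander is a knight and Maya is a knight.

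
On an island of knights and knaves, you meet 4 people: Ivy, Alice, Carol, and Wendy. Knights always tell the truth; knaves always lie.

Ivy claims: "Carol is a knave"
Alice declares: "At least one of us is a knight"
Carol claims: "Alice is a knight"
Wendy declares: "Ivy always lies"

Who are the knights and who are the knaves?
Ivy is a knave.
Alice is a knight.
Carol is a knight.
Wendy is a knight.

Verification:
- Ivy (knave) says "Carol is a knave" - this is FALSE (a lie) because Carol is a knight.
- Alice (knight) says "At least one of us is a knight" - this is TRUE because Alice, Carol, and Wendy are knights.
- Carol (knight) says "Alice is a knight" - this is TRUE because Alice is a knight.
- Wendy (knight) says "Ivy always lies" - this is TRUE because Ivy is a knave.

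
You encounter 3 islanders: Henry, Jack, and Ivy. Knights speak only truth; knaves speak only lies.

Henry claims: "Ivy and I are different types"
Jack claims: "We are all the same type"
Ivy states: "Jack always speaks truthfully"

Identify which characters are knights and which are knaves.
Henry is a knight.
Jack is a knave.
Ivy is a knave.

Verification:
- Henry (knight) says "Ivy and I are different types" - this is TRUE because Henry is a knight and Ivy is a knave.
- Jack (knave) says "We are all the same type" - this is FALSE (a lie) because Henry is a knight and Jack and Ivy are knaves.
- Ivy (knave) says "Jack always speaks truthfully" - this is FALSE (a lie) because Jack is a knave.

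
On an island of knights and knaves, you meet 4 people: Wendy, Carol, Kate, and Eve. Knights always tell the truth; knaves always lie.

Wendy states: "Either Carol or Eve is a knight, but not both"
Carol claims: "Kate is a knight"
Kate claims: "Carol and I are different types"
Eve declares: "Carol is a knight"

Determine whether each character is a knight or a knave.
Wendy is a knave.
Carol is a knave.
Kate is a knave.
Eve is a knave.

Verification:
- Wendy (knave) says "Either Carol or Eve is a knight, but not both" - this is FALSE (a lie) because Carol is a knave and Eve is a knave.
- Carol (knave) says "Kate is a knight" - this is FALSE (a lie) because Kate is a knave.
- Kate (knave) says "Carol and I are different types" - this is FALSE (a lie) because Kate is a knave and Carol is a knave.
- Eve (knave) says "Carol is a knight" - this is FALSE (a lie) because Carol is a knave.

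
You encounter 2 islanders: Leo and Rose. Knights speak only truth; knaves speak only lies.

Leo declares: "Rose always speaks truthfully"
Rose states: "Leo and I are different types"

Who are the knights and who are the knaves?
Leo is a knave.
Rose is a knave.

Verification:
- Leo (knave) says "Rose always speaks truthfully" - this is FALSE (a lie) because Rose is a knave.
- Rose (knave) says "Leo and I are different types" - this is FALSE (a lie) because Rose is a knave and Leo is a knave.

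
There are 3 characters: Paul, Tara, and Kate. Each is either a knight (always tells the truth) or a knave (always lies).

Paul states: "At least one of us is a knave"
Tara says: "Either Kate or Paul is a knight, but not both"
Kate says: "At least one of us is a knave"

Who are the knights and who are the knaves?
Paul is a knight.
Tara is a knave.
Kate is a knight.

Verification:
- Paul (knight) says "At least one of us is a knave" - this is TRUE because Tara is a knave.
- Tara (knave) says "Either Kate or Paul is a knight, but not both" - this is FALSE (a lie) because Kate is a knight and Paul is a knight.
- Kate (knight) says "At least one of us is a knave" - this is TRUE because Tara is a knave.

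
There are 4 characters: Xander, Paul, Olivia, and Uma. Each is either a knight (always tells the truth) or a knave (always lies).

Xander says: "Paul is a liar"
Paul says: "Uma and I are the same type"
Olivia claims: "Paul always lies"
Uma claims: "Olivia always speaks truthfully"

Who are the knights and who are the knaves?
Xander is a knight.
Paul is a knave.
Olivia is a knight.
Uma is a knight.

Verification:
- Xander (knight) says "Paul is a liar" - this is TRUE because Paul is a knave.
- Paul (knave) says "Uma and I are the same type" - this is FALSE (a lie) because Paul is a knave and Uma is a knight.
- Olivia (knight) says "Paul always lies" - this is TRUE because Paul is a knave.
- Uma (knight) says "Olivia always speaks truthfully" - this is TRUE because Olivia is a knight.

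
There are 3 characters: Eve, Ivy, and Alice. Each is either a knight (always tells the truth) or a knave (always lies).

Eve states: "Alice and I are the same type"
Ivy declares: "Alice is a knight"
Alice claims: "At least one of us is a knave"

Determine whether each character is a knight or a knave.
Eve is a knave.
Ivy is a knight.
Alice is a knight.

Verification:
- Eve (knave) says "Alice and I are the same type" - this is FALSE (a lie) because Eve is a knave and Alice is a knight.
- Ivy (knight) says "Alice is a knight" - this is TRUE because Alice is a knight.
- Alice (knight) says "At least one of us is a knave" - this is TRUE because Eve is a knave.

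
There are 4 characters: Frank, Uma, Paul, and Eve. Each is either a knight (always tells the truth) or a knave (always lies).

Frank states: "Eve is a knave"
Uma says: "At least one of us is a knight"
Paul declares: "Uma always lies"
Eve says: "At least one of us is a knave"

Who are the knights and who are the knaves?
Frank is a knave.
Uma is a knight.
Paul is a knave.
Eve is a knight.

Verification:
- Frank (knave) says "Eve is a knave" - this is FALSE (a lie) because Eve is a knight.
- Uma (knight) says "At least one of us is a knight" - this is TRUE because Uma and Eve are knights.
- Paul (knave) says "Uma always lies" - this is FALSE (a lie) because Uma is a knight.
- Eve (knight) says "At least one of us is a knave" - this is TRUE because Frank and Paul are knaves.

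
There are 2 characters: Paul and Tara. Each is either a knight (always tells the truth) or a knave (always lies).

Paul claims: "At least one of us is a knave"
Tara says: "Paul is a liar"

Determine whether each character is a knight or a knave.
Paul is a knight.
Tara is a knave.

Verification:
- Paul (knight) says "At least one of us is a knave" - this is TRUE because Tara is a knave.
- Tara (knave) says "Paul is a liar" - this is FALSE (a lie) because Paul is a knight.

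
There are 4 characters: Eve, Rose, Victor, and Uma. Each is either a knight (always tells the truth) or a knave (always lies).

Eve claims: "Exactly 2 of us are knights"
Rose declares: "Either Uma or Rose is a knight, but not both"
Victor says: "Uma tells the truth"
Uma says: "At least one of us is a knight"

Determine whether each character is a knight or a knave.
Eve is a knave.
Rose is a knave.
Victor is a knave.
Uma is a knave.

Verification:
- Eve (knave) says "Exactly 2 of us are knights" - this is FALSE (a lie) because there are 0 knights.
- Rose (knave) says "Either Uma or Rose is a knight, but not both" - this is FALSE (a lie) because Uma is a knave and Rose is a knave.
- Victor (knave) says "Uma tells the truth" - this is FALSE (a lie) because Uma is a knave.
- Uma (knave) says "At least one of us is a knight" - this is FALSE (a lie) because no one is a knight.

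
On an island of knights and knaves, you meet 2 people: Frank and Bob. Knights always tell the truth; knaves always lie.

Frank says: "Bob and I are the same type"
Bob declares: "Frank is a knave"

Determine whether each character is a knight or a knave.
Frank is a knave.
Bob is a knight.

Verification:
- Frank (knave) says "Bob and I are the same type" - this is FALSE (a lie) because Frank is a knave and Bob is a knight.
- Bob (knight) says "Frank is a knave" - this is TRUE because Frank is a knave.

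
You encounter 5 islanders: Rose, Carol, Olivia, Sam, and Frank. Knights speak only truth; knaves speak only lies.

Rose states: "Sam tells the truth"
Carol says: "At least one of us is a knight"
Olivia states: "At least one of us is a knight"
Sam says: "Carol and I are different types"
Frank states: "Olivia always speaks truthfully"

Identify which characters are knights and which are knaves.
Rose is a knave.
Carol is a knave.
Olivia is a knave.
Sam is a knave.
Frank is a knave.

Verification:
- Rose (knave) says "Sam tells the truth" - this is FALSE (a lie) because Sam is a knave.
- Carol (knave) says "At least one of us is a knight" - this is FALSE (a lie) because no one is a knight.
- Olivia (knave) says "At least one of us is a knight" - this is FALSE (a lie) because no one is a knight.
- Sam (knave) says "Carol and I are different types" - this is FALSE (a lie) because Sam is a knave and Carol is a knave.
- Frank (knave) says "Olivia always speaks truthfully" - this is FALSE (a lie) because Olivia is a knave.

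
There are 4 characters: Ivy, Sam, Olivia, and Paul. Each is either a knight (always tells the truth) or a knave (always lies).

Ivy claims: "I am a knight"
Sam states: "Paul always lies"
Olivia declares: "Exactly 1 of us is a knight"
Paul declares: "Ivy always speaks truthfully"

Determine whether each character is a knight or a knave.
Ivy is a knight.
Sam is a knave.
Olivia is a knave.
Paul is a knight.

Verification:
- Ivy (knight) says "I am a knight" - this is TRUE because Ivy is a knight.
- Sam (knave) says "Paul always lies" - this is FALSE (a lie) because Paul is a knight.
- Olivia (knave) says "Exactly 1 of us is a knight" - this is FALSE (a lie) because there are 2 knights.
- Paul (knight) says "Ivy always speaks truthfully" - this is TRUE because Ivy is a knight.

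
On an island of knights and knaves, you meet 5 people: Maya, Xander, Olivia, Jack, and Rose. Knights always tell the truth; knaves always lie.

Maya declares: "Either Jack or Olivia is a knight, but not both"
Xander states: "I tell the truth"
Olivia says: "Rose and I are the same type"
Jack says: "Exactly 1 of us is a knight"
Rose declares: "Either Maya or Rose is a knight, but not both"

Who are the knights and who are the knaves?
Maya is a knave.
Xander is a knight.
Olivia is a knave.
Jack is a knave.
Rose is a knight.

Verification:
- Maya (knave) says "Either Jack or Olivia is a knight, but not both" - this is FALSE (a lie) because Jack is a knave and Olivia is a knave.
- Xander (knight) says "I tell the truth" - this is TRUE because Xander is a knight.
- Olivia (knave) says "Rose and I are the same type" - this is FALSE (a lie) because Olivia is a knave and Rose is a knight.
- Jack (knave) says "Exactly 1 of us is a knight" - this is FALSE (a lie) because there are 2 knights.
- Rose (knight) says "Either Maya or Rose is a knight, but not both" - this is TRUE because Maya is a knave and Rose is a knight.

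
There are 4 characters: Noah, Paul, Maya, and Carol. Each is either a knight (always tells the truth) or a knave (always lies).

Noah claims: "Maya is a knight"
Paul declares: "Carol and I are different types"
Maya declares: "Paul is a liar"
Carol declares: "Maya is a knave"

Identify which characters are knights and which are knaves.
Noah is a knight.
Paul is a knave.
Maya is a knight.
Carol is a knave.

Verification:
- Noah (knight) says "Maya is a knight" - this is TRUE because Maya is a knight.
- Paul (knave) says "Carol and I are different types" - this is FALSE (a lie) because Paul is a knave and Carol is a knave.
- Maya (knight) says "Paul is a liar" - this is TRUE because Paul is a knave.
- Carol (knave) says "Maya is a knave" - this is FALSE (a lie) because Maya is a knight.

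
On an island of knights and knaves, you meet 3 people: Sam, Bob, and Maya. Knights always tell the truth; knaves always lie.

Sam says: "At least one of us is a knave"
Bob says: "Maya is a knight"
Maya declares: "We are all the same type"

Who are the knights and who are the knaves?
Sam is a knight.
Bob is a knave.
Maya is a knave.

Verification:
- Sam (knight) says "At least one of us is a knave" - this is TRUE because Bob and Maya are knaves.
- Bob (knave) says "Maya is a knight" - this is FALSE (a lie) because Maya is a knave.
- Maya (knave) says "We are all the same type" - this is FALSE (a lie) because Sam is a knight and Bob and Maya are knaves.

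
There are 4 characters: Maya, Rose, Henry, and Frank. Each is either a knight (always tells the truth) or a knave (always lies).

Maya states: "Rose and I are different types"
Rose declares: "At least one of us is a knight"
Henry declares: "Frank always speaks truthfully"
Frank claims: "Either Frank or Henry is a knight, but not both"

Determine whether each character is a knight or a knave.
Maya is a knave.
Rose is a knave.
Henry is a knave.
Frank is a knave.

Verification:
- Maya (knave) says "Rose and I are different types" - this is FALSE (a lie) because Maya is a knave and Rose is a knave.
- Rose (knave) says "At least one of us is a knight" - this is FALSE (a lie) because no one is a knight.
- Henry (knave) says "Frank always speaks truthfully" - this is FALSE (a lie) because Frank is a knave.
- Frank (knave) says "Either Frank or Henry is a knight, but not both" - this is FALSE (a lie) because Frank is a knave and Henry is a knave.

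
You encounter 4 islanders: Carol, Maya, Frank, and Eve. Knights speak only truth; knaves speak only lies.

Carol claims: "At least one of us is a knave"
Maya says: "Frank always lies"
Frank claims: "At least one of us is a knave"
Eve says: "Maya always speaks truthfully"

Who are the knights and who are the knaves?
Carol is a knight.
Maya is a knave.
Frank is a knight.
Eve is a knave.

Verification:
- Carol (knight) says "At least one of us is a knave" - this is TRUE because Maya and Eve are knaves.
- Maya (knave) says "Frank always lies" - this is FALSE (a lie) because Frank is a knight.
- Frank (knight) says "At least one of us is a knave" - this is TRUE because Maya and Eve are knaves.
- Eve (knave) says "Maya always speaks truthfully" - this is FALSE (a lie) because Maya is a knave.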